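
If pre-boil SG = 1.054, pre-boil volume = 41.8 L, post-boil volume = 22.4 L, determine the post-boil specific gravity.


SG_post = 1 + (SG_pre − 1)·V_pre/V_post
pts_pre = (1.054 − 1)·1000 = 54.0000
pts_post = 54.0000·41.8/22.4 = 100.7679
SG_post = 1 + 100.7679/1000

1.1008


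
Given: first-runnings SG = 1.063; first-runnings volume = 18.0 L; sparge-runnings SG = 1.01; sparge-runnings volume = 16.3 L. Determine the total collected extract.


total = Σ (SG_i − 1)·1000·V_i
first = (1.063 − 1)·1000·18.0 = 1134.0000
sparge = (1.01 − 1)·1000·16.3 = 163.0000
total = 1134.0000 + 163.0000

1297.0000 gravity·L


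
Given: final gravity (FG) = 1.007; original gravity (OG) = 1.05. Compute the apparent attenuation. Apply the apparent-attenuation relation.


AA = (OG − FG)/(OG − 1) · 100
AA = (1.05 − 1.007)/(1.05 − 1) · 100

86.0000 %


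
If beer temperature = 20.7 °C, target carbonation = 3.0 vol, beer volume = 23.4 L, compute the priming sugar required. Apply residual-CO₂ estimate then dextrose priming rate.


residual = 14.695·(0.01821 + 0.09011·e^(−0.04·T));  sugar = (target − residual)·4.0·V
residual = 14.695·(0.01821 + 0.09011·e^(−0.04·20.7)) = 0.8462
sugar = (3.0 − 0.8462)·4.0·23.4

201.6000 g


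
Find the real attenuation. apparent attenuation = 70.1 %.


RA = AA · 0.8192
RA = 70.1 · 0.8192

57.4259 %


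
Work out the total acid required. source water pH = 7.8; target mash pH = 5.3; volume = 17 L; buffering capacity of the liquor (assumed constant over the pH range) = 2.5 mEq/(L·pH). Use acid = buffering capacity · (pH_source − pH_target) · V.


acid = 2.5 · (7.8 − 5.3) · 17

106.2500 mEq


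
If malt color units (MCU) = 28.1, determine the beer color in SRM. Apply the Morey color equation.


SRM = 1.4922 · MCU^0.6859
SRM = 1.4922 · 28.1^0.6859

14.7060 SRM


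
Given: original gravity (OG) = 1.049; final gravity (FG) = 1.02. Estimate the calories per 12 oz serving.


ABW = (OG−FG)·131.25·0.79/FG;  °P = 259 − 259/SG (for OG→OE and FG→AE);  RE = 0.1808·OE + 0.8192·AE;  Cal = (6.9·ABW + 4·(RE−0.1))·FG·3.55
ABW = (1.049 − 1.02)·131.25·0.79/1.02 = 2.9480
OE = 259 − 259/1.049 = 12.0982 °P
AE = 259 − 259/1.02 = 5.0784 °P
RE = 0.1808·12.0982 + 0.8192·5.0784 = 6.3476 °P
Cal = (6.9·2.9480 + 4·(6.3476−0.1))·1.02·3.55

164.1452 kcal


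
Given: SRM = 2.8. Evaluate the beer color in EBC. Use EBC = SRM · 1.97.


EBC = 2.8 · 1.97

5.5160 EBC


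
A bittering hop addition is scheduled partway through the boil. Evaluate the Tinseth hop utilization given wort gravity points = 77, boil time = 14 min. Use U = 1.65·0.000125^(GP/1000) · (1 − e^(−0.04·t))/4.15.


bigness = 1.65·0.000125^(77/1000) = 0.8259
boil_factor = (1 − e^(−0.04·14))/4.15 = 0.1033
U = 0.8259 · 0.1033

0.0853


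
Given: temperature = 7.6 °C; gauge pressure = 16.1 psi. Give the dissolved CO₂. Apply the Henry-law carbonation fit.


vols = (P + 14.695)·(0.01821 + 0.09011·e^(−0.04·T))
vols = (16.1 + 14.695)·(0.01821 + 0.09011·e^(−0.04·7.6))

2.6083 volumes


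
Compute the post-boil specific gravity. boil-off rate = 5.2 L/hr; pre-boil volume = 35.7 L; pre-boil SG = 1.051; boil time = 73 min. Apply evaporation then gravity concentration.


V_post = V_pre − rate·(t/60);  SG_post = 1 + (SG_pre−1)·V_pre/V_post
V_post = 35.7 − 5.2·(73/60) = 29.3733
SG_post = 1 + (1.051 − 1)·35.7/29.3733

1.0620


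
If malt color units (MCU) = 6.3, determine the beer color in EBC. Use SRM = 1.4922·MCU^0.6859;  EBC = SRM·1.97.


SRM = 1.4922·6.3^0.6859 = 5.2734
EBC = 5.2734·1.97

10.3887 EBC


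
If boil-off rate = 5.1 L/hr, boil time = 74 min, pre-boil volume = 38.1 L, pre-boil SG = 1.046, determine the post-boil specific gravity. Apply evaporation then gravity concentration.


V_post = V_pre − rate·(t/60);  SG_post = 1 + (SG_pre−1)·V_pre/V_post
V_post = 38.1 − 5.1·(74/60) = 31.8100
SG_post = 1 + (1.046 − 1)·38.1/31.8100

1.0551


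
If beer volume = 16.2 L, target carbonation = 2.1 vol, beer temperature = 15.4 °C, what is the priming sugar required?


residual = 14.695·(0.01821 + 0.09011·e^(−0.04·T));  sugar = (target − residual)·4.0·V
residual = 14.695·(0.01821 + 0.09011·e^(−0.04·15.4)) = 0.9828
sugar = (2.1 − 0.9828)·4.0·16.2

72.3959 g


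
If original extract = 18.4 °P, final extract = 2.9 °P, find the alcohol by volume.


SG = 259/(259 − P);  ABV = (OG − FG)·131.25
OG = 259/(259 − 18.4) = 1.0765
FG = 259/(259 − 2.9) = 1.0113
ABV = (1.0765 − 1.0113)·131.25

8.5512 % ABV


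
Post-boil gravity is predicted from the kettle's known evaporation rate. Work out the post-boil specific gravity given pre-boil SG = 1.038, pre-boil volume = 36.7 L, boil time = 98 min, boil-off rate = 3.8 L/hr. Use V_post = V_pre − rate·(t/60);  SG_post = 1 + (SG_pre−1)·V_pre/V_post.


V_post = 36.7 − 3.8·(98/60) = 30.4933
SG_post = 1 + (1.038 − 1)·36.7/30.4933

1.0457


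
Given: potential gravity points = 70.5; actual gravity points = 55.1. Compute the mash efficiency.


efficiency = actual / potential × 100
efficiency = 55.1 / 70.5 × 100

78.1560 %


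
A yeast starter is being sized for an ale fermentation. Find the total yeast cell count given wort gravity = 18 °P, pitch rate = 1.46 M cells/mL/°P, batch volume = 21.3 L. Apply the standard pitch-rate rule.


cells (billions) = rate · V_L · °P
cells = 1.46 · 21.3 · 18

559.7640 billion cells


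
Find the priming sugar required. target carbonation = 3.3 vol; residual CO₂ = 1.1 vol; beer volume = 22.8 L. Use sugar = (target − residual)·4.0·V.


sugar = (3.3 − 1.1)·4.0·22.8

200.6400 g


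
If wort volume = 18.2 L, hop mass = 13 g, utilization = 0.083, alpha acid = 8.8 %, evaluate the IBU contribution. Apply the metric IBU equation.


IBU = (α/100)·mass·U·1000 / V
IBU = (8.8/100)·13·0.083·1000 / 18.2

5.2171 IBU


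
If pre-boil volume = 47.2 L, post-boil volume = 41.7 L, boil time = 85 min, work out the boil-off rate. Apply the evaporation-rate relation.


rate = (V_pre − V_post) / (t_min/60)
rate = (47.2 − 41.7) / (85/60)

3.8824 L/hr


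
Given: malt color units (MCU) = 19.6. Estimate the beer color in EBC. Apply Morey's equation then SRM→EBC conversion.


SRM = 1.4922·MCU^0.6859;  EBC = SRM·1.97
SRM = 1.4922·19.6^0.6859 = 11.4864
EBC = 11.4864·1.97

22.6283 EBC


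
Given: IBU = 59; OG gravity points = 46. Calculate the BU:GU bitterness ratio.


BU:GU = IBU / OG_points
BU:GU = 59 / 46

1.2826


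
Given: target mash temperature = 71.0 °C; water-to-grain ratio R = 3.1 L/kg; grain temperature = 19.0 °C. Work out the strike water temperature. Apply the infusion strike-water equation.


T_strike = (0.41/R)·(T_mash − T_grain) + T_mash
T_strike = (0.41/3.1)·(71.0 − 19.0) + 71.0

77.8774 °C


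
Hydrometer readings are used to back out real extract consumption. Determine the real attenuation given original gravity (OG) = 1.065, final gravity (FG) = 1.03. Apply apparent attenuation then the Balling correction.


AA = (OG−FG)/(OG−1)·100;  RA = AA·0.8192
AA = (1.065 − 1.03)/(1.065 − 1)·100 = 53.8462
RA = 53.8462·0.8192

44.1108 %


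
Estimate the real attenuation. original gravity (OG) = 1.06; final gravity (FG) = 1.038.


AA = (OG−FG)/(OG−1)·100;  RA = AA·0.8192
AA = (1.06 − 1.038)/(1.06 − 1)·100 = 36.6667
RA = 36.6667·0.8192

30.0373 %


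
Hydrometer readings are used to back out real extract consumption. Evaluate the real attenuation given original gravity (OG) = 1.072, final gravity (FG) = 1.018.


AA = (OG−FG)/(OG−1)·100;  RA = AA·0.8192
AA = (1.072 − 1.018)/(1.072 − 1)·100 = 75.0000
RA = 75.0000·0.8192

61.4400 %


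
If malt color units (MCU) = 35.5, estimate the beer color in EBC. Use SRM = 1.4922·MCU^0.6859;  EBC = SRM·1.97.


SRM = 1.4922·35.5^0.6859 = 17.2635
EBC = 17.2635·1.97

34.0091 EBC


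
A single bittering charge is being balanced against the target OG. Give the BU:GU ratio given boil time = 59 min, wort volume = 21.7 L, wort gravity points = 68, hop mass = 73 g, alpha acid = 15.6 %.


U = 1.65·0.000125^(GP/1000)·(1−e^(−0.04t))/4.15;  IBU = (α/100)·m·U·1000/V;  BU:GU = IBU/GP
U = 1.65·0.000125^(68/1000)·(1−e^(−0.04·59))/4.15 = 0.1954
IBU = (15.6/100)·73·0.1954·1000/21.7 = 102.5511
BU:GU = 102.5511/68

1.5081


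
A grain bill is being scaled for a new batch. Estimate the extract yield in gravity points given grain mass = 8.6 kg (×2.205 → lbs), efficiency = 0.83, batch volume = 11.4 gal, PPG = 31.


points = lbs × PPG × eff / vol
lbs = 8.6 × 2.205 = 18.9630
points = 18.9630 × 31 × 0.83 / 11.4

42.7998 points


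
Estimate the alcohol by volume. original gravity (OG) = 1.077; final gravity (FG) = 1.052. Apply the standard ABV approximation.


ABV = (OG − FG) · 131.25
ABV = (1.077 − 1.052) · 131.25

3.2812 % ABV


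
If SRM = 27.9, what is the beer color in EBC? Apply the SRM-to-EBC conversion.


EBC = SRM · 1.97
EBC = 27.9 · 1.97

54.9630 EBC


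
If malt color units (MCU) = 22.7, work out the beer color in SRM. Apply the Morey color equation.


SRM = 1.4922 · MCU^0.6859
SRM = 1.4922 · 22.7^0.6859

12.7036 SRM


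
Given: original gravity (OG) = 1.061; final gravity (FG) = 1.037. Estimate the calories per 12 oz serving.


ABW = (OG−FG)·131.25·0.79/FG;  °P = 259 − 259/SG (for OG→OE and FG→AE);  RE = 0.1808·OE + 0.8192·AE;  Cal = (6.9·ABW + 4·(RE−0.1))·FG·3.55
ABW = (1.061 − 1.037)·131.25·0.79/1.037 = 2.3997
OE = 259 − 259/1.061 = 14.8907 °P
AE = 259 − 259/1.037 = 9.2411 °P
RE = 0.1808·14.8907 + 0.8192·9.2411 = 10.2625 °P
Cal = (6.9·2.3997 + 4·(10.2625−0.1))·1.037·3.55

210.6031 kcal


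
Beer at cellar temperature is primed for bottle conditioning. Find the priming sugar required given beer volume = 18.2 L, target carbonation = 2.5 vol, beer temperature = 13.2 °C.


residual = 14.695·(0.01821 + 0.09011·e^(−0.04·T));  sugar = (target − residual)·4.0·V
residual = 14.695·(0.01821 + 0.09011·e^(−0.04·13.2)) = 1.0486
sugar = (2.5 − 1.0486)·4.0·18.2

105.6643 g


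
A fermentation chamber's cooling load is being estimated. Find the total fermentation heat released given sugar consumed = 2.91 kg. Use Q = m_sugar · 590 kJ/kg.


Q = 2.91 · 590

1716.9000 kJ


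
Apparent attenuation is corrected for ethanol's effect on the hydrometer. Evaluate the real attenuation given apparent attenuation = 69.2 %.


RA = AA · 0.8192
RA = 69.2 · 0.8192

56.6886 %


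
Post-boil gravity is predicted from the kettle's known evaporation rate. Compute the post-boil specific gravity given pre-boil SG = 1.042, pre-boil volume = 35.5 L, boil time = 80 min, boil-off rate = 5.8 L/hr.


V_post = V_pre − rate·(t/60);  SG_post = 1 + (SG_pre−1)·V_pre/V_post
V_post = 35.5 − 5.8·(80/60) = 27.7667
SG_post = 1 + (1.042 − 1)·35.5/27.7667

1.0537


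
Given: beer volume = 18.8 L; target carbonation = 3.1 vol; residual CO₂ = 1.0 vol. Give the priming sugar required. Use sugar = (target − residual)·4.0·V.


sugar = (3.1 − 1.0)·4.0·18.8

157.9200 g


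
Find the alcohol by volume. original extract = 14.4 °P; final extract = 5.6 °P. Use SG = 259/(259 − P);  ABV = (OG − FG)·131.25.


OG = 259/(259 − 14.4) = 1.0589
FG = 259/(259 − 5.6) = 1.0221
ABV = (1.0589 − 1.0221)·131.25

4.8263 % ABV


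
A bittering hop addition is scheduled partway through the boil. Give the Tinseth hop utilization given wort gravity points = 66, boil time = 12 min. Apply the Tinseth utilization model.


U = 1.65·0.000125^(GP/1000) · (1 − e^(−0.04·t))/4.15
bigness = 1.65·0.000125^(66/1000) = 0.9118
boil_factor = (1 − e^(−0.04·12))/4.15 = 0.0919
U = 0.9118 · 0.0919

0.0838


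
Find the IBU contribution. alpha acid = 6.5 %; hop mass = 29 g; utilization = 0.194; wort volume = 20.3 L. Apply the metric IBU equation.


IBU = (α/100)·mass·U·1000 / V
IBU = (6.5/100)·29·0.194·1000 / 20.3

18.0143 IBU


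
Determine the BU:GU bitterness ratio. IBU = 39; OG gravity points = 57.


BU:GU = IBU / OG_points
BU:GU = 39 / 57

0.6842


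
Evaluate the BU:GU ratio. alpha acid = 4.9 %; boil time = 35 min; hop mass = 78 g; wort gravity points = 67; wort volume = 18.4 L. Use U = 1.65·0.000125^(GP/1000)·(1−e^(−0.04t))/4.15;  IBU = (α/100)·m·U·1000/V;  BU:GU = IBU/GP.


U = 1.65·0.000125^(67/1000)·(1−e^(−0.04·35))/4.15 = 0.1640
IBU = (4.9/100)·78·0.1640·1000/18.4 = 34.0745
BU:GU = 34.0745/67

0.5086


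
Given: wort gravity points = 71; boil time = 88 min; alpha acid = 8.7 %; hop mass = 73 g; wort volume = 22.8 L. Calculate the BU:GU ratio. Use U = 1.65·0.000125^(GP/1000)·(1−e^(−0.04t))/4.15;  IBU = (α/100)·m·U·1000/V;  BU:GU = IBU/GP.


U = 1.65·0.000125^(71/1000)·(1−e^(−0.04·88))/4.15 = 0.2038
IBU = (8.7/100)·73·0.2038·1000/22.8 = 56.7773
BU:GU = 56.7773/71

0.7997


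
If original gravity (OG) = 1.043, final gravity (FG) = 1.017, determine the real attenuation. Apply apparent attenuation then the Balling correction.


AA = (OG−FG)/(OG−1)·100;  RA = AA·0.8192
AA = (1.043 − 1.017)/(1.043 − 1)·100 = 60.4651
RA = 60.4651·0.8192

49.5330 %


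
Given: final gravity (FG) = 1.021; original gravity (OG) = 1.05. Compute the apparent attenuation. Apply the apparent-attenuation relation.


AA = (OG − FG)/(OG − 1) · 100
AA = (1.05 − 1.021)/(1.05 − 1) · 100

58.0000 %


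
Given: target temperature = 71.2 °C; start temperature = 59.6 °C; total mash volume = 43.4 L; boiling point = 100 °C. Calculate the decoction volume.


V_dec = V_total·(T_target − T_start)/(T_boil − T_start)
V_dec = 43.4·(71.2 − 59.6)/(100 − 59.6)

12.4614 L


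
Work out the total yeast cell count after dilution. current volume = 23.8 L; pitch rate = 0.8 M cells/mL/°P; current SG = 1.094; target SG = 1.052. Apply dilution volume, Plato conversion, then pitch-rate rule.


V_w = V·((SG_c−1)/(SG_t−1)−1);  °P = 259 − 259/SG_t;  cells = rate·(V+V_w)·°P
V_w = 23.8·((1.094−1)/(1.052−1)−1) = 19.2231
V_final = 23.8 + 19.2231 = 43.0231
°P = 259 − 259/1.052 = 12.8023
cells = 0.8·43.0231·12.8023

440.6348 billion cells


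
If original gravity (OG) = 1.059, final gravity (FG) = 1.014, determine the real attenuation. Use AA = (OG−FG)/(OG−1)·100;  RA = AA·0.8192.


AA = (1.059 − 1.014)/(1.059 − 1)·100 = 76.2712
RA = 76.2712·0.8192

62.4814 %


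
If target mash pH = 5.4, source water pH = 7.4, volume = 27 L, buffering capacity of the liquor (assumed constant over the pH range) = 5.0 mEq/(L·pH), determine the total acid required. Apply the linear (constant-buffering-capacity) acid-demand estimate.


acid = buffering capacity · (pH_source − pH_target) · V
acid = 5.0 · (7.4 − 5.4) · 27

270.0000 mEq


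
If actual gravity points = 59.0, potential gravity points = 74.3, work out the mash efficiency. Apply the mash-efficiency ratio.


efficiency = actual / potential × 100
efficiency = 59.0 / 74.3 × 100

79.4078 %


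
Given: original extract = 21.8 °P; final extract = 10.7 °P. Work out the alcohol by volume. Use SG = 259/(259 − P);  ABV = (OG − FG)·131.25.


OG = 259/(259 − 21.8) = 1.0919
FG = 259/(259 − 10.7) = 1.0431
ABV = (1.0919 − 1.0431)·131.25

6.4066 % ABV


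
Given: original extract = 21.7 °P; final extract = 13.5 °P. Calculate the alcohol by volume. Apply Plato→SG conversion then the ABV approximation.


SG = 259/(259 − P);  ABV = (OG − FG)·131.25
OG = 259/(259 − 21.7) = 1.0914
FG = 259/(259 − 13.5) = 1.0550
ABV = (1.0914 − 1.0550)·131.25

4.7848 % ABV


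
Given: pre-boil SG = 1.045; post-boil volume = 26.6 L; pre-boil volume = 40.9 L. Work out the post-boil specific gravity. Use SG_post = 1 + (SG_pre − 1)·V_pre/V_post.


pts_pre = (1.045 − 1)·1000 = 45.0000
pts_post = 45.0000·40.9/26.6 = 69.1917
SG_post = 1 + 69.1917/1000

1.0692


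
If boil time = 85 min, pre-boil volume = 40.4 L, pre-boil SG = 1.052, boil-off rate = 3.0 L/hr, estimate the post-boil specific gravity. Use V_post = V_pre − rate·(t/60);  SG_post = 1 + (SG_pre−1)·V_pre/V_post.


V_post = 40.4 − 3.0·(85/60) = 36.1500
SG_post = 1 + (1.052 − 1)·40.4/36.1500

1.0581


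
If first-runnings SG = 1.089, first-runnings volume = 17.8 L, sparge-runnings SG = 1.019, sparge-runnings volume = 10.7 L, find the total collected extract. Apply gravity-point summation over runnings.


total = Σ (SG_i − 1)·1000·V_i
first = (1.089 − 1)·1000·17.8 = 1584.2000
sparge = (1.019 − 1)·1000·10.7 = 203.3000
total = 1584.2000 + 203.3000

1787.5000 gravity·L


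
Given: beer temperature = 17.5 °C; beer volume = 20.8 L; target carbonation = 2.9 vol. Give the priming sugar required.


residual = 14.695·(0.01821 + 0.09011·e^(−0.04·T));  sugar = (target − residual)·4.0·V
residual = 14.695·(0.01821 + 0.09011·e^(−0.04·17.5)) = 0.9252
sugar = (2.9 − 0.9252)·4.0·20.8

164.3069 g


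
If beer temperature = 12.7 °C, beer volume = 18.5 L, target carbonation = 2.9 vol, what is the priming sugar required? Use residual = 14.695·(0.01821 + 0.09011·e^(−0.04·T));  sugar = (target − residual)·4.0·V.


residual = 14.695·(0.01821 + 0.09011·e^(−0.04·12.7)) = 1.0643
sugar = (2.9 − 1.0643)·4.0·18.5

135.8385 g


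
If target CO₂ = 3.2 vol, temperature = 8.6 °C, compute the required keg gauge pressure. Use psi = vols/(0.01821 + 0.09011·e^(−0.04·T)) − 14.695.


psi = 3.2/(0.01821 + 0.09011·e^(−0.04·8.6)) − 14.695

24.2859 psi


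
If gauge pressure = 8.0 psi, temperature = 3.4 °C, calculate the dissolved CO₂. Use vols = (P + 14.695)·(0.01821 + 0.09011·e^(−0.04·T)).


vols = (8.0 + 14.695)·(0.01821 + 0.09011·e^(−0.04·3.4))

2.1983 volumes


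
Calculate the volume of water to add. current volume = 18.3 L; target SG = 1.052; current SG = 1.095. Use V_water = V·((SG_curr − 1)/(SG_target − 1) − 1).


V_water = 18.3·((1.095 − 1)/(1.052 − 1) − 1)

15.1327 L


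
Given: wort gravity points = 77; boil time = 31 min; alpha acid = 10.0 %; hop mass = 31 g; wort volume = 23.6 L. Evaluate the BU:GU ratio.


U = 1.65·0.000125^(GP/1000)·(1−e^(−0.04t))/4.15;  IBU = (α/100)·m·U·1000/V;  BU:GU = IBU/GP
U = 1.65·0.000125^(77/1000)·(1−e^(−0.04·31))/4.15 = 0.1414
IBU = (10.0/100)·31·0.1414·1000/23.6 = 18.5773
BU:GU = 18.5773/77

0.2413


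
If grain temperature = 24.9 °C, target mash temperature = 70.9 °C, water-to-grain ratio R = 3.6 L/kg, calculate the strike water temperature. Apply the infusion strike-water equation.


T_strike = (0.41/R)·(T_mash − T_grain) + T_mash
T_strike = (0.41/3.6)·(70.9 − 24.9) + 70.9

76.1389 °C


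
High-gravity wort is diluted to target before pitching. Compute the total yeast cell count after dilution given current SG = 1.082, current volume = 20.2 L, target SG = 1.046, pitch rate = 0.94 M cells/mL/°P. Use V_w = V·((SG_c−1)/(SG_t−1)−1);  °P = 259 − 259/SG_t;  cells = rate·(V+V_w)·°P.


V_w = 20.2·((1.082−1)/(1.046−1)−1) = 15.8087
V_final = 20.2 + 15.8087 = 36.0087
°P = 259 − 259/1.046 = 11.3901
cells = 0.94·36.0087·11.3901

385.5326 billion cells


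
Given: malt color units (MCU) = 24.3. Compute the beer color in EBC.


SRM = 1.4922·MCU^0.6859;  EBC = SRM·1.97
SRM = 1.4922·24.3^0.6859 = 13.3111
EBC = 13.3111·1.97

26.2229 EBC


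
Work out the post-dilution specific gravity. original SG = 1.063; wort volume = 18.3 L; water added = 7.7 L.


SG_new = 1 + (SG_old − 1)·V_old/(V_old + V_water)
pts = (1.063 − 1)·1000·18.3/(18.3 + 7.7) = 44.3423
SG_new = 1 + 44.3423/1000

1.0443


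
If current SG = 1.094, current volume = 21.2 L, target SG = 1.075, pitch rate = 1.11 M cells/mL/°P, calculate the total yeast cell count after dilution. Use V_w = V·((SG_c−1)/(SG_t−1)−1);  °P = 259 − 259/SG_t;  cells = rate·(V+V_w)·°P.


V_w = 21.2·((1.094−1)/(1.075−1)−1) = 5.3707
V_final = 21.2 + 5.3707 = 26.5707
°P = 259 − 259/1.075 = 18.0698
cells = 1.11·26.5707·18.0698

532.9396 billion cells


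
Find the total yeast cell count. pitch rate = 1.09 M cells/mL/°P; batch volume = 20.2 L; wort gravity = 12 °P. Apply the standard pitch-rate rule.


cells (billions) = rate · V_L · °P
cells = 1.09 · 20.2 · 12

264.2160 billion cells


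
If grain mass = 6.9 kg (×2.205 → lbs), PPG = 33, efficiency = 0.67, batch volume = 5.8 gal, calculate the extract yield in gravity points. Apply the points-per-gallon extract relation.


points = lbs × PPG × eff / vol
lbs = 6.9 × 2.205 = 15.2145
points = 15.2145 × 33 × 0.67 / 5.8

57.9987 points


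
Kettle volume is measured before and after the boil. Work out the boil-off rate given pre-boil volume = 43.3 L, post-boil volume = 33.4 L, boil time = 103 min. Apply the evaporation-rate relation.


rate = (V_pre − V_post) / (t_min/60)
rate = (43.3 − 33.4) / (103/60)

5.7670 L/hr


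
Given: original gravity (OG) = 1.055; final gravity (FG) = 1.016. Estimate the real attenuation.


AA = (OG−FG)/(OG−1)·100;  RA = AA·0.8192
AA = (1.055 − 1.016)/(1.055 − 1)·100 = 70.9091
RA = 70.9091·0.8192

58.0887 %


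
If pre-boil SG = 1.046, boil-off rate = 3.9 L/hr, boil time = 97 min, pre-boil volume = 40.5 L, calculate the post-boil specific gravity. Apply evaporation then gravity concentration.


V_post = V_pre − rate·(t/60);  SG_post = 1 + (SG_pre−1)·V_pre/V_post
V_post = 40.5 − 3.9·(97/60) = 34.1950
SG_post = 1 + (1.046 − 1)·40.5/34.1950

1.0545


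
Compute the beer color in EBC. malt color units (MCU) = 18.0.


SRM = 1.4922·MCU^0.6859;  EBC = SRM·1.97
SRM = 1.4922·18.0^0.6859 = 10.8347
EBC = 10.8347·1.97

21.3444 EBC


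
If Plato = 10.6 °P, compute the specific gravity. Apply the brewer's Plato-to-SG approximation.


SG = 259/(259 − P)
SG = 259/(259 − 10.6)

1.0427


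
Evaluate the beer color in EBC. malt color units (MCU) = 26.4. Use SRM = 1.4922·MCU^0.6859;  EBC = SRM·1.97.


SRM = 1.4922·26.4^0.6859 = 14.0898
EBC = 14.0898·1.97

27.7569 EBC


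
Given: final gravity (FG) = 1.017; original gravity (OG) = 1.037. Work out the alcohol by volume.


ABV = (OG − FG) · 131.25
ABV = (1.037 − 1.017) · 131.25

2.6250 % ABV


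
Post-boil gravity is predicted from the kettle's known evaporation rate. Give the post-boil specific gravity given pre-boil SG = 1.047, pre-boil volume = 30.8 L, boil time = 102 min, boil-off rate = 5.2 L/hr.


V_post = V_pre − rate·(t/60);  SG_post = 1 + (SG_pre−1)·V_pre/V_post
V_post = 30.8 − 5.2·(102/60) = 21.9600
SG_post = 1 + (1.047 − 1)·30.8/21.9600

1.0659


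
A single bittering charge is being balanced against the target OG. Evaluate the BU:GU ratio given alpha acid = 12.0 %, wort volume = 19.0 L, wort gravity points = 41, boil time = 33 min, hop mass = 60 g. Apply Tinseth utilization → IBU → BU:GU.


U = 1.65·0.000125^(GP/1000)·(1−e^(−0.04t))/4.15;  IBU = (α/100)·m·U·1000/V;  BU:GU = IBU/GP
U = 1.65·0.000125^(41/1000)·(1−e^(−0.04·33))/4.15 = 0.2016
IBU = (12.0/100)·60·0.2016·1000/19.0 = 76.3857
BU:GU = 76.3857/41

1.8631


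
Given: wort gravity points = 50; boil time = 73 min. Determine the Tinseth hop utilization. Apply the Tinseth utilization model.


U = 1.65·0.000125^(GP/1000) · (1 − e^(−0.04·t))/4.15
bigness = 1.65·0.000125^(50/1000) = 1.0528
boil_factor = (1 − e^(−0.04·73))/4.15 = 0.2280
U = 1.0528 · 0.2280

0.2400


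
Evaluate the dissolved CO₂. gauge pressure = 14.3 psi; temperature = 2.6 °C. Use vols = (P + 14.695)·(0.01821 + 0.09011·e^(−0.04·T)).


vols = (14.3 + 14.695)·(0.01821 + 0.09011·e^(−0.04·2.6))

2.8827 volumes


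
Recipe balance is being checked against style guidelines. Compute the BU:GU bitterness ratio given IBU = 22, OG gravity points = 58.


BU:GU = IBU / OG_points
BU:GU = 22 / 58

0.3793


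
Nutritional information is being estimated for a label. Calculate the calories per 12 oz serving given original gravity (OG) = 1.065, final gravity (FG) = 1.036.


ABW = (OG−FG)·131.25·0.79/FG;  °P = 259 − 259/SG (for OG→OE and FG→AE);  RE = 0.1808·OE + 0.8192·AE;  Cal = (6.9·ABW + 4·(RE−0.1))·FG·3.55
ABW = (1.065 − 1.036)·131.25·0.79/1.036 = 2.9024
OE = 259 − 259/1.065 = 15.8075 °P
AE = 259 − 259/1.036 = 9.0000 °P
RE = 0.1808·15.8075 + 0.8192·9.0000 = 10.2308 °P
Cal = (6.9·2.9024 + 4·(10.2308−0.1))·1.036·3.55

222.6911 kcal


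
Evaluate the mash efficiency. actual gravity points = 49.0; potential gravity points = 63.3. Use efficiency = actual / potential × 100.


efficiency = 49.0 / 63.3 × 100

77.4092 %


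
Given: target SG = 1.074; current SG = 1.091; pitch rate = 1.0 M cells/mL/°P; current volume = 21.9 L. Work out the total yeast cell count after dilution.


V_w = V·((SG_c−1)/(SG_t−1)−1);  °P = 259 − 259/SG_t;  cells = rate·(V+V_w)·°P
V_w = 21.9·((1.091−1)/(1.074−1)−1) = 5.0311
V_final = 21.9 + 5.0311 = 26.9311
°P = 259 − 259/1.074 = 17.8454
cells = 1.0·26.9311·17.8454

480.5969 billion cells


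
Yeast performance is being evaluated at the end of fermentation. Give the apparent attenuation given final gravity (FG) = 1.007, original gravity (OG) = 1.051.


AA = (OG − FG)/(OG − 1) · 100
AA = (1.051 − 1.007)/(1.051 − 1) · 100

86.2745 %


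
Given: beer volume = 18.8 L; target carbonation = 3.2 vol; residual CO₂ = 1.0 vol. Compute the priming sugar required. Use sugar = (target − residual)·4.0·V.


sugar = (3.2 − 1.0)·4.0·18.8

165.4400 g


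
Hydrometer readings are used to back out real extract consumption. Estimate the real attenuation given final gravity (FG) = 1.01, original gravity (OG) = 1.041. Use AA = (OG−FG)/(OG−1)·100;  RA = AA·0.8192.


AA = (1.041 − 1.01)/(1.041 − 1)·100 = 75.6098
RA = 75.6098·0.8192

61.9395 %


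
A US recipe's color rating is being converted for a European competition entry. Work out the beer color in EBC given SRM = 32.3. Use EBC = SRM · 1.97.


EBC = 32.3 · 1.97

63.6310 EBC


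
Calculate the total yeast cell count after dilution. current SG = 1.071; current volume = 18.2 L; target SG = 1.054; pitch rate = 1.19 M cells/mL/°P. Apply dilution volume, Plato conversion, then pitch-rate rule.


V_w = V·((SG_c−1)/(SG_t−1)−1);  °P = 259 − 259/SG_t;  cells = rate·(V+V_w)·°P
V_w = 18.2·((1.071−1)/(1.054−1)−1) = 5.7296
V_final = 18.2 + 5.7296 = 23.9296
°P = 259 − 259/1.054 = 13.2694
cells = 1.19·23.9296·13.2694

377.8643 billion cells


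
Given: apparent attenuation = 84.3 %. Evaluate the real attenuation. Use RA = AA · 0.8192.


RA = 84.3 · 0.8192

69.0586 %


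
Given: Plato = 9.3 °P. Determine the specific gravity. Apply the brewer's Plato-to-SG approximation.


SG = 259/(259 − P)
SG = 259/(259 − 9.3)

1.0372


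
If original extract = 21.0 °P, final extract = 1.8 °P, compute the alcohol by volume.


SG = 259/(259 − P);  ABV = (OG − FG)·131.25
OG = 259/(259 − 21.0) = 1.0882
FG = 259/(259 − 1.8) = 1.0070
ABV = (1.0882 − 1.0070)·131.25

10.6623 % ABV


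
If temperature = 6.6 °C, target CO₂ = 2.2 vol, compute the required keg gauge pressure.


psi = vols/(0.01821 + 0.09011·e^(−0.04·T)) − 14.695
psi = 2.2/(0.01821 + 0.09011·e^(−0.04·6.6)) − 14.695

10.4731 psi


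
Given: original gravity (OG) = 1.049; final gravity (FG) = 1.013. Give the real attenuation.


AA = (OG−FG)/(OG−1)·100;  RA = AA·0.8192
AA = (1.049 − 1.013)/(1.049 − 1)·100 = 73.4694
RA = 73.4694·0.8192

60.1861 %


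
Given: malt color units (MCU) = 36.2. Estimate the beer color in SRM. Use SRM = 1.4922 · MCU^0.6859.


SRM = 1.4922 · 36.2^0.6859

17.4963 SRM


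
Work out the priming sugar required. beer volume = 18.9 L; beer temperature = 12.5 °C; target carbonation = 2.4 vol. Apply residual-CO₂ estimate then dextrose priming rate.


residual = 14.695·(0.01821 + 0.09011·e^(−0.04·T));  sugar = (target − residual)·4.0·V
residual = 14.695·(0.01821 + 0.09011·e^(−0.04·12.5)) = 1.0707
sugar = (2.4 − 1.0707)·4.0·18.9

100.4918 g


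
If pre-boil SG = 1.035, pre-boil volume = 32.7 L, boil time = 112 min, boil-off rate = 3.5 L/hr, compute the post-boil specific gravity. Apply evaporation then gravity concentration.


V_post = V_pre − rate·(t/60);  SG_post = 1 + (SG_pre−1)·V_pre/V_post
V_post = 32.7 − 3.5·(112/60) = 26.1667
SG_post = 1 + (1.035 − 1)·32.7/26.1667

1.0437


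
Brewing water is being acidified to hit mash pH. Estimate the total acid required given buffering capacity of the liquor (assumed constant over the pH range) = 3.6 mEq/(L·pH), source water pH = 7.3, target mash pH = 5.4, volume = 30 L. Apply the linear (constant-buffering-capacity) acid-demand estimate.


acid = buffering capacity · (pH_source − pH_target) · V
acid = 3.6 · (7.3 − 5.4) · 30

205.2000 mEq


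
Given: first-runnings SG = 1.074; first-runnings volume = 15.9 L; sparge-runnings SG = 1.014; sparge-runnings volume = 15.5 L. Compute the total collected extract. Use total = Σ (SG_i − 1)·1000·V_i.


first = (1.074 − 1)·1000·15.9 = 1176.6000
sparge = (1.014 − 1)·1000·15.5 = 217.0000
total = 1176.6000 + 217.0000

1393.6000 gravity·L


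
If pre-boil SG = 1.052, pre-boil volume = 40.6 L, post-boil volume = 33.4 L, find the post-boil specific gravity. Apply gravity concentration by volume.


SG_post = 1 + (SG_pre − 1)·V_pre/V_post
pts_pre = (1.052 − 1)·1000 = 52.0000
pts_post = 52.0000·40.6/33.4 = 63.2096
SG_post = 1 + 63.2096/1000

1.0632


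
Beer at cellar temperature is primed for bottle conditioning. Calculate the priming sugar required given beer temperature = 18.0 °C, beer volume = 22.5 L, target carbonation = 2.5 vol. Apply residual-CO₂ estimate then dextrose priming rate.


residual = 14.695·(0.01821 + 0.09011·e^(−0.04·T));  sugar = (target − residual)·4.0·V
residual = 14.695·(0.01821 + 0.09011·e^(−0.04·18.0)) = 0.9121
sugar = (2.5 − 0.9121)·4.0·22.5

142.9077 g


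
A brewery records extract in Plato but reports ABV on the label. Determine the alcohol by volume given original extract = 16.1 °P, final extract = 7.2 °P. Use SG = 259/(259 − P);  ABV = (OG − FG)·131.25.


OG = 259/(259 − 16.1) = 1.0663
FG = 259/(259 − 7.2) = 1.0286
ABV = (1.0663 − 1.0286)·131.25

4.9466 % ABV


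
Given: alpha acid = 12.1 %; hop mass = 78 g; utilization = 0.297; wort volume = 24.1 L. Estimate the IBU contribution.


IBU = (α/100)·mass·U·1000 / V
IBU = (12.1/100)·78·0.297·1000 / 24.1

116.3106 IBU


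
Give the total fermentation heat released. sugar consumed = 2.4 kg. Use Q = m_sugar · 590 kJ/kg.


Q = 2.4 · 590

1416.0000 kJ


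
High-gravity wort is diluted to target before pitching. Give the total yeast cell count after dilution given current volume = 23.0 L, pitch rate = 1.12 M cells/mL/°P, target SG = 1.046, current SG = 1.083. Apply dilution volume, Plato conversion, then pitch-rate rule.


V_w = V·((SG_c−1)/(SG_t−1)−1);  °P = 259 − 259/SG_t;  cells = rate·(V+V_w)·°P
V_w = 23.0·((1.083−1)/(1.046−1)−1) = 18.5000
V_final = 23.0 + 18.5000 = 41.5000
°P = 259 − 259/1.046 = 11.3901
cells = 1.12·41.5000·11.3901

529.4099 billion cells


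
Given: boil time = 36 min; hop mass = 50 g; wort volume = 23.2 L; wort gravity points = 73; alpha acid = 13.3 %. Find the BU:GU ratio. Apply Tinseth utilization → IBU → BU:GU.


U = 1.65·0.000125^(GP/1000)·(1−e^(−0.04t))/4.15;  IBU = (α/100)·m·U·1000/V;  BU:GU = IBU/GP
U = 1.65·0.000125^(73/1000)·(1−e^(−0.04·36))/4.15 = 0.1574
IBU = (13.3/100)·50·0.1574·1000/23.2 = 45.1242
BU:GU = 45.1242/73

0.6181


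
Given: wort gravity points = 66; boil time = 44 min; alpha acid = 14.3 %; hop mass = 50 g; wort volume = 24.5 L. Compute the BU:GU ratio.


U = 1.65·0.000125^(GP/1000)·(1−e^(−0.04t))/4.15;  IBU = (α/100)·m·U·1000/V;  BU:GU = IBU/GP
U = 1.65·0.000125^(66/1000)·(1−e^(−0.04·44))/4.15 = 0.1819
IBU = (14.3/100)·50·0.1819·1000/24.5 = 53.0858
BU:GU = 53.0858/66

0.8043


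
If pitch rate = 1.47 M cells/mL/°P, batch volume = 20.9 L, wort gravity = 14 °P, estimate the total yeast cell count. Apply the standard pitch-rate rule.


cells (billions) = rate · V_L · °P
cells = 1.47 · 20.9 · 14

430.1220 billion cells


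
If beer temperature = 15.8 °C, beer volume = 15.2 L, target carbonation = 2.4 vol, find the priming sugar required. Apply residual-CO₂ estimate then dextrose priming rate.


residual = 14.695·(0.01821 + 0.09011·e^(−0.04·T));  sugar = (target − residual)·4.0·V
residual = 14.695·(0.01821 + 0.09011·e^(−0.04·15.8)) = 0.9714
sugar = (2.4 − 0.9714)·4.0·15.2

86.8572 g


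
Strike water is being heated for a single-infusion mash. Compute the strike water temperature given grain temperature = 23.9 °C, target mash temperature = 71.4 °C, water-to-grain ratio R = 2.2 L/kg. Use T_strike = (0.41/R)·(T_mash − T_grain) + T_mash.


T_strike = (0.41/2.2)·(71.4 − 23.9) + 71.4

80.2523 °C


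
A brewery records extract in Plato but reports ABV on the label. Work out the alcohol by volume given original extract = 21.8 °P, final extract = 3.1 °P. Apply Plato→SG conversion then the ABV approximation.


SG = 259/(259 − P);  ABV = (OG − FG)·131.25
OG = 259/(259 − 21.8) = 1.0919
FG = 259/(259 − 3.1) = 1.0121
ABV = (1.0919 − 1.0121)·131.25

10.4726 % ABV


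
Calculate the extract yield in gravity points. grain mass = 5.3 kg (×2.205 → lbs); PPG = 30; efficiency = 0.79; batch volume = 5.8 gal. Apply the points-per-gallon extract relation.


points = lbs × PPG × eff / vol
lbs = 5.3 × 2.205 = 11.6865
points = 11.6865 × 30 × 0.79 / 5.8

47.7535 points


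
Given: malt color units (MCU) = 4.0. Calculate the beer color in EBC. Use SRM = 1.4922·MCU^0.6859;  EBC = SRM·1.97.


SRM = 1.4922·4.0^0.6859 = 3.8617
EBC = 3.8617·1.97

7.6076 EBC


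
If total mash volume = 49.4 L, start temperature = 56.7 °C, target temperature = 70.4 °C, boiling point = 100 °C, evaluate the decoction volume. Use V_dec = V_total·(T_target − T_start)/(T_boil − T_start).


V_dec = 49.4·(70.4 − 56.7)/(100 − 56.7)

15.6300 L


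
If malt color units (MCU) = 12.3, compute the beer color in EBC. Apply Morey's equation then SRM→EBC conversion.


SRM = 1.4922·MCU^0.6859;  EBC = SRM·1.97
SRM = 1.4922·12.3^0.6859 = 8.3444
EBC = 8.3444·1.97

16.4384 EBC


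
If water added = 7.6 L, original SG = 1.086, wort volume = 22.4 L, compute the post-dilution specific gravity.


SG_new = 1 + (SG_old − 1)·V_old/(V_old + V_water)
pts = (1.086 − 1)·1000·22.4/(22.4 + 7.6) = 64.2133
SG_new = 1 + 64.2133/1000

1.0642


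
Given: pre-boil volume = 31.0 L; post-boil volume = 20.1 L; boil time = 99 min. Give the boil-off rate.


rate = (V_pre − V_post) / (t_min/60)
rate = (31.0 − 20.1) / (99/60)

6.6061 L/hr


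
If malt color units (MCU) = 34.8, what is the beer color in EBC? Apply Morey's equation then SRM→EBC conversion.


SRM = 1.4922·MCU^0.6859;  EBC = SRM·1.97
SRM = 1.4922·34.8^0.6859 = 17.0293
EBC = 17.0293·1.97

33.5477 EBC


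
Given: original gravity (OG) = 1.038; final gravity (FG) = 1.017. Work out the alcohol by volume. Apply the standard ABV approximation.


ABV = (OG − FG) · 131.25
ABV = (1.038 − 1.017) · 131.25

2.7563 % ABV


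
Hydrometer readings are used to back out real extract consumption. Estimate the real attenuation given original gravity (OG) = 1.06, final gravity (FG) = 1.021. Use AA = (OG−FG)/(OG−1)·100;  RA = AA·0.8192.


AA = (1.06 − 1.021)/(1.06 − 1)·100 = 65.0000
RA = 65.0000·0.8192

53.2480 %


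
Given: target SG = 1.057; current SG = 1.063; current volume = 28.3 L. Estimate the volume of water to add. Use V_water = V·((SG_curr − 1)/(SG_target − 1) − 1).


V_water = 28.3·((1.063 − 1)/(1.057 − 1) − 1)

2.9789 L


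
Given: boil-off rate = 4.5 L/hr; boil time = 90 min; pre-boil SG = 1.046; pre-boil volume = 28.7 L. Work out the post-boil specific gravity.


V_post = V_pre − rate·(t/60);  SG_post = 1 + (SG_pre−1)·V_pre/V_post
V_post = 28.7 − 4.5·(90/60) = 21.9500
SG_post = 1 + (1.046 − 1)·28.7/21.9500

1.0601


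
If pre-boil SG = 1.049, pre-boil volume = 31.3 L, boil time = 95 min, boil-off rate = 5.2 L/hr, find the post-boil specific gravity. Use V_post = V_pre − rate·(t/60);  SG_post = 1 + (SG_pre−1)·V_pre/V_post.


V_post = 31.3 − 5.2·(95/60) = 23.0667
SG_post = 1 + (1.049 − 1)·31.3/23.0667

1.0665


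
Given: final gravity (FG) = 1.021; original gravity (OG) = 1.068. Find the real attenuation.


AA = (OG−FG)/(OG−1)·100;  RA = AA·0.8192
AA = (1.068 − 1.021)/(1.068 − 1)·100 = 69.1176
RA = 69.1176·0.8192

56.6212 %


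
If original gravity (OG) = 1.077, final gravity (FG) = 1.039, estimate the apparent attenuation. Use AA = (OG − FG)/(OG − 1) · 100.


AA = (1.077 − 1.039)/(1.077 − 1) · 100

49.3506 %


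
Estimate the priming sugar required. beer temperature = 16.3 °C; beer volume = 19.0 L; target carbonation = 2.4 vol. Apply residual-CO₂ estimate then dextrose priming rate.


residual = 14.695·(0.01821 + 0.09011·e^(−0.04·T));  sugar = (target − residual)·4.0·V
residual = 14.695·(0.01821 + 0.09011·e^(−0.04·16.3)) = 0.9575
sugar = (2.4 − 0.9575)·4.0·19.0

109.6307 g


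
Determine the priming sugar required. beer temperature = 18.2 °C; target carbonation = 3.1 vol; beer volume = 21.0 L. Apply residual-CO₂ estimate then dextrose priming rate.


residual = 14.695·(0.01821 + 0.09011·e^(−0.04·T));  sugar = (target − residual)·4.0·V
residual = 14.695·(0.01821 + 0.09011·e^(−0.04·18.2)) = 0.9070
sugar = (3.1 − 0.9070)·4.0·21.0

184.2119 g


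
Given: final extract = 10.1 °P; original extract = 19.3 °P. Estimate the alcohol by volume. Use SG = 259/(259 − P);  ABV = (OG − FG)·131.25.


OG = 259/(259 − 19.3) = 1.0805
FG = 259/(259 − 10.1) = 1.0406
ABV = (1.0805 − 1.0406)·131.25

5.2420 % ABV


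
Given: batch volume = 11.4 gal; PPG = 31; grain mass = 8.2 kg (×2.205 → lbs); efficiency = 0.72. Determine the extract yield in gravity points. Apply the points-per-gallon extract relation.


points = lbs × PPG × eff / vol
lbs = 8.2 × 2.205 = 18.0810
points = 18.0810 × 31 × 0.72 / 11.4

35.4007 points


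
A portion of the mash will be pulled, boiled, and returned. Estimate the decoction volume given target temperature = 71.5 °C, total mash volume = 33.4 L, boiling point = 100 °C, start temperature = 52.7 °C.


V_dec = V_total·(T_target − T_start)/(T_boil − T_start)
V_dec = 33.4·(71.5 − 52.7)/(100 − 52.7)

13.2753 L


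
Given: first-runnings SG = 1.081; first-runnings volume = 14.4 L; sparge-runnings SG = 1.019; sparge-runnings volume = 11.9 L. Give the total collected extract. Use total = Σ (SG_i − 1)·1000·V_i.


first = (1.081 − 1)·1000·14.4 = 1166.4000
sparge = (1.019 − 1)·1000·11.9 = 226.1000
total = 1166.4000 + 226.1000

1392.5000 gravity·L


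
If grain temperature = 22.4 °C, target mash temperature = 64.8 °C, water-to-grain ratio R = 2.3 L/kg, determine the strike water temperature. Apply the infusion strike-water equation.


T_strike = (0.41/R)·(T_mash − T_grain) + T_mash
T_strike = (0.41/2.3)·(64.8 − 22.4) + 64.8

72.3583 °C


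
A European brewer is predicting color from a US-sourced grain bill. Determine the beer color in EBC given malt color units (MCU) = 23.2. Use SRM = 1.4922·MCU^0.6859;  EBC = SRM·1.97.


SRM = 1.4922·23.2^0.6859 = 12.8948
EBC = 12.8948·1.97

25.4028 EBC
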